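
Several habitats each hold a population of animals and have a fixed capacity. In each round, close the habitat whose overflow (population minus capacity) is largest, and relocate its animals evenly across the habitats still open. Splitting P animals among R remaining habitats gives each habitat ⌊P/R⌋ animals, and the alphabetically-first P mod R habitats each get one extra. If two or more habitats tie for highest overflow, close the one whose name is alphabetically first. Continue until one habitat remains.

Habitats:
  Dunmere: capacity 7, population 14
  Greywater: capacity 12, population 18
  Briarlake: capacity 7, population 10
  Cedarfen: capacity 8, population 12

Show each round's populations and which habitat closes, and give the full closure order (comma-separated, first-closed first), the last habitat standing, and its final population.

Closure order: Dunmere, Greywater, Cedarfen
Last habitat: Briarlake with 54 animals

Round 1: Briarlake=10 Cedarfen=12 Dunmere=14 Greywater=18 → close Dunmere (overflow 7)
  14÷3 = 4 each, +1 to first 2
Round 2: Briarlake=15 Cedarfen=17 Greywater=22 → close Greywater (overflow 10)
  22÷2 = 11 each, +1 to first 0
Round 3: Briarlake=26 Cedarfen=28 → close Cedarfen (overflow 20)
  28÷1 = 28 each, +1 to first 0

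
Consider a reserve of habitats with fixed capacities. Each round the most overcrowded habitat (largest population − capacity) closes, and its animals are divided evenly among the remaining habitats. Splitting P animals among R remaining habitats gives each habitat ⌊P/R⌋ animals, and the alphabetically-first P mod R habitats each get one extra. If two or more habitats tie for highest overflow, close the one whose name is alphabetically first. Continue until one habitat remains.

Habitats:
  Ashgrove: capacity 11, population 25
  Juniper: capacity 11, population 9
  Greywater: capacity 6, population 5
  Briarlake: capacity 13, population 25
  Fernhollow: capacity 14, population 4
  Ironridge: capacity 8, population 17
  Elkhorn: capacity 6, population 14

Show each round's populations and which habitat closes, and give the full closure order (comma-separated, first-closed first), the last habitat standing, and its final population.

Round 1: Ashgrove=25 Briarlake=25 Elkhorn=14 Fernhollow=4 Greywater=5 Ironridge=17 Juniper=9 → close Ashgrove (overflow 14)
  25÷6 = 4 each, +1 to first 1
Round 2: Briarlake=30 Elkhorn=18 Fernhollow=8 Greywater=9 Ironridge=21 Juniper=13 → close Briarlake (overflow 17)
  30÷5 = 6 each, +1 to first 0
Round 3: Elkhorn=24 Fernhollow=14 Greywater=15 Ironridge=27 Juniper=19 → close Ironridge (overflow 19)
  27÷4 = 6 each, +1 to first 3
Round 4: Elkhorn=31 Fernhollow=21 Greywater=22 Juniper=25 → close Elkhorn (overflow 25)
  31÷3 = 10 each, +1 to first 1
Round 5: Fernhollow=32 Greywater=32 Juniper=35 → close Greywater (overflow 26)
  32÷2 = 16 each, +1 to first 0
Round 6: Fernhollow=48 Juniper=51 → close Juniper (overflow 40)
  51÷1 = 51 each, +1 to first 0

Closure order: Ashgrove, Briarlake, Ironridge, Elkhorn, Greywater, Juniper
Last habitat: Fernhollow with 99 animals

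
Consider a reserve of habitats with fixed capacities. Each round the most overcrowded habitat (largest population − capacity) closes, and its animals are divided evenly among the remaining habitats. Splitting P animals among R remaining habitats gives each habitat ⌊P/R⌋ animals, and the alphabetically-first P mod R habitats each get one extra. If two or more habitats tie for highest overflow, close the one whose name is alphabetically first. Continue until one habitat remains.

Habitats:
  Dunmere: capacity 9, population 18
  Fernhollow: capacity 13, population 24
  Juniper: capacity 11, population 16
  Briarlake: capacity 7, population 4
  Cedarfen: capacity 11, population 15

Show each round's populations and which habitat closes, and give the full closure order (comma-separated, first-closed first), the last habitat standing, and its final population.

Closure order: Fernhollow, Dunmere, Juniper, Cedarfen
Last habitat: Briarlake with 77 animals

Round 1: Briarlake=4 Cedarfen=15 Dunmere=18 Fernhollow=24 Juniper=16 → close Fernhollow (overflow 11)
  24÷4 = 6 each, +1 to first 0
Round 2: Briarlake=10 Cedarfen=21 Dunmere=24 Juniper=22 → close Dunmere (overflow 15)
  24÷3 = 8 each, +1 to first 0
Round 3: Briarlake=18 Cedarfen=29 Juniper=30 → close Juniper (overflow 19)
  30÷2 = 15 each, +1 to first 0
Round 4: Briarlake=33 Cedarfen=44 → close Cedarfen (overflow 33)
  44÷1 = 44 each, +1 to first 0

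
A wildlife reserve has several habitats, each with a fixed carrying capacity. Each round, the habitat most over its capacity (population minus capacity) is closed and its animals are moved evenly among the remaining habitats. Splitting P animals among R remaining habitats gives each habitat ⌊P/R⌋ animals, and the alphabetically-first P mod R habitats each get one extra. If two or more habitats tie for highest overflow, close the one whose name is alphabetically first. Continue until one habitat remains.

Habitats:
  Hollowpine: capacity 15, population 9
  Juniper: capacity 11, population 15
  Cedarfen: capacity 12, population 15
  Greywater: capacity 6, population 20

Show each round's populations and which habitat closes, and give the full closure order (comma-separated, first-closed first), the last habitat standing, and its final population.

Closure order: Greywater, Cedarfen, Juniper
Last habitat: Hollowpine with 59 animals

Round 1: Cedarfen=15 Greywater=20 Hollowpine=9 Juniper=15 → close Greywater (overflow 14)
  20÷3 = 6 each, +1 to first 2
Round 2: Cedarfen=22 Hollowpine=16 Juniper=21 → close Cedarfen (overflow 10)
  22÷2 = 11 each, +1 to first 0
Round 3: Hollowpine=27 Juniper=32 → close Juniper (overflow 21)
  32÷1 = 32 each, +1 to first 0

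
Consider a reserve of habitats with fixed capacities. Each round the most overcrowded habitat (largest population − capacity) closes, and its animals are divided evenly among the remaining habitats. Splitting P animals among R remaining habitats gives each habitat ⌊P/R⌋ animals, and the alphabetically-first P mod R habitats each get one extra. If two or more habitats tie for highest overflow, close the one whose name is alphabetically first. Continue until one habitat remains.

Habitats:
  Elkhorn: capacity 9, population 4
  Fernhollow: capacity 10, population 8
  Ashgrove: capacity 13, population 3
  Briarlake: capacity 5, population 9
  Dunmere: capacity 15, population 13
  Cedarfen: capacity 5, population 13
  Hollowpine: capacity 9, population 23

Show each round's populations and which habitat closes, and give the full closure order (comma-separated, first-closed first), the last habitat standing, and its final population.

Closure order: Hollowpine, Cedarfen, Briarlake, Dunmere, Fernhollow, Elkhorn
Last habitat: Ashgrove with 73 animals

Round 1: Ashgrove=3 Briarlake=9 Cedarfen=13 Dunmere=13 Elkhorn=4 Fernhollow=8 Hollowpine=23 → close Hollowpine (overflow 14)
  23÷6 = 3 each, +1 to first 5
Round 2: Ashgrove=7 Briarlake=13 Cedarfen=17 Dunmere=17 Elkhorn=8 Fernhollow=11 → close Cedarfen (overflow 12)
  17÷5 = 3 each, +1 to first 2
Round 3: Ashgrove=11 Briarlake=17 Dunmere=20 Elkhorn=11 Fernhollow=14 → close Briarlake (overflow 12)
  17÷4 = 4 each, +1 to first 1
Round 4: Ashgrove=16 Dunmere=24 Elkhorn=15 Fernhollow=18 → close Dunmere (overflow 9)
  24÷3 = 8 each, +1 to first 0
Round 5: Ashgrove=24 Elkhorn=23 Fernhollow=26 → close Fernhollow (overflow 16)
  26÷2 = 13 each, +1 to first 0
Round 6: Ashgrove=37 Elkhorn=36 → close Elkhorn (overflow 27)
  36÷1 = 36 each, +1 to first 0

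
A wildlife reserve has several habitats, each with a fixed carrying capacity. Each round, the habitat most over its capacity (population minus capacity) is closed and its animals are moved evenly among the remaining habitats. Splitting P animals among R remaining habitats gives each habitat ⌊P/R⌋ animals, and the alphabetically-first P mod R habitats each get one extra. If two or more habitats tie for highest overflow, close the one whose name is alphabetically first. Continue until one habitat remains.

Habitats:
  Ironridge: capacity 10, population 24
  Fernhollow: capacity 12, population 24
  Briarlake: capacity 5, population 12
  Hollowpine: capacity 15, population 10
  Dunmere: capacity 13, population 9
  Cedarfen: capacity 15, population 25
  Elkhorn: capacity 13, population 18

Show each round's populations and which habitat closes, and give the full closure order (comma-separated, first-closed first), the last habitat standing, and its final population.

Round 1: Briarlake=12 Cedarfen=25 Dunmere=9 Elkhorn=18 Fernhollow=24 Hollowpine=10 Ironridge=24 → close Ironridge (overflow 14)
  24÷6 = 4 each, +1 to first 0
Round 2: Briarlake=16 Cedarfen=29 Dunmere=13 Elkhorn=22 Fernhollow=28 Hollowpine=14 → close Fernhollow (overflow 16)
  28÷5 = 5 each, +1 to first 3
Round 3: Briarlake=22 Cedarfen=35 Dunmere=19 Elkhorn=27 Hollowpine=19 → close Cedarfen (overflow 20)
  35÷4 = 8 each, +1 to first 3
Round 4: Briarlake=31 Dunmere=28 Elkhorn=36 Hollowpine=27 → close Briarlake (overflow 26)
  31÷3 = 10 each, +1 to first 1
Round 5: Dunmere=39 Elkhorn=46 Hollowpine=37 → close Elkhorn (overflow 33)
  46÷2 = 23 each, +1 to first 0
Round 6: Dunmere=62 Hollowpine=60 → close Dunmere (overflow 49)
  62÷1 = 62 each, +1 to first 0

Closure order: Ironridge, Fernhollow, Cedarfen, Briarlake, Elkhorn, Dunmere
Last habitat: Hollowpine with 122 animals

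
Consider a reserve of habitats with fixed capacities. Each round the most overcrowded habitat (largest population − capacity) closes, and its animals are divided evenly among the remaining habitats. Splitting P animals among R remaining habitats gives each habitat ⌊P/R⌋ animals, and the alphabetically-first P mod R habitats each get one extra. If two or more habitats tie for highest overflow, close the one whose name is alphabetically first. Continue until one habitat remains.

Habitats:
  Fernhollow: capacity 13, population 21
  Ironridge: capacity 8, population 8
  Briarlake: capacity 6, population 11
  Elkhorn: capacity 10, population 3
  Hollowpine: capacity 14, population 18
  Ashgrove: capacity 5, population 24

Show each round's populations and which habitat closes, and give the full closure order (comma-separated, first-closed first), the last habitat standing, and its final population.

Round 1: Ashgrove=24 Briarlake=11 Elkhorn=3 Fernhollow=21 Hollowpine=18 Ironridge=8 → close Ashgrove (overflow 19)
  24÷5 = 4 each, +1 to first 4
Round 2: Briarlake=16 Elkhorn=8 Fernhollow=26 Hollowpine=23 Ironridge=12 → close Fernhollow (overflow 13)
  26÷4 = 6 each, +1 to first 2
Round 3: Briarlake=23 Elkhorn=15 Hollowpine=29 Ironridge=18 → close Briarlake (overflow 17)
  23÷3 = 7 each, +1 to first 2
Round 4: Elkhorn=23 Hollowpine=37 Ironridge=25 → close Hollowpine (overflow 23)
  37÷2 = 18 each, +1 to first 1
Round 5: Elkhorn=42 Ironridge=43 → close Ironridge (overflow 35)
  43÷1 = 43 each, +1 to first 0

Closure order: Ashgrove, Fernhollow, Briarlake, Hollowpine, Ironridge
Last habitat: Elkhorn with 85 animals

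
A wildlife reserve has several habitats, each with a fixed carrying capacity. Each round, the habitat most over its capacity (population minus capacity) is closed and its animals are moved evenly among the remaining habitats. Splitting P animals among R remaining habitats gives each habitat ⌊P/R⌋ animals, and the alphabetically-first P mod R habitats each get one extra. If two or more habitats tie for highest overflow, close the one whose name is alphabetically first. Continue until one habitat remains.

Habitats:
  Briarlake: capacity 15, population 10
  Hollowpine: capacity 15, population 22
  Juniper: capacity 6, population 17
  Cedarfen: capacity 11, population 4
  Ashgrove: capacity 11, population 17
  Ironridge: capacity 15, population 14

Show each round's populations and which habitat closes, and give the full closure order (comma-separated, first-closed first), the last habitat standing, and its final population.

Closure order: Juniper, Ashgrove, Hollowpine, Ironridge, Briarlake
Last habitat: Cedarfen with 84 animals

Round 1: Ashgrove=17 Briarlake=10 Cedarfen=4 Hollowpine=22 Ironridge=14 Juniper=17 → close Juniper (overflow 11)
  17÷5 = 3 each, +1 to first 2
Round 2: Ashgrove=21 Briarlake=14 Cedarfen=7 Hollowpine=25 Ironridge=17 → close Ashgrove (overflow 10)
  21÷4 = 5 each, +1 to first 1
Round 3: Briarlake=20 Cedarfen=12 Hollowpine=30 Ironridge=22 → close Hollowpine (overflow 15)
  30÷3 = 10 each, +1 to first 0
Round 4: Briarlake=30 Cedarfen=22 Ironridge=32 → close Ironridge (overflow 17)
  32÷2 = 16 each, +1 to first 0
Round 5: Briarlake=46 Cedarfen=38 → close Briarlake (overflow 31)
  46÷1 = 46 each, +1 to first 0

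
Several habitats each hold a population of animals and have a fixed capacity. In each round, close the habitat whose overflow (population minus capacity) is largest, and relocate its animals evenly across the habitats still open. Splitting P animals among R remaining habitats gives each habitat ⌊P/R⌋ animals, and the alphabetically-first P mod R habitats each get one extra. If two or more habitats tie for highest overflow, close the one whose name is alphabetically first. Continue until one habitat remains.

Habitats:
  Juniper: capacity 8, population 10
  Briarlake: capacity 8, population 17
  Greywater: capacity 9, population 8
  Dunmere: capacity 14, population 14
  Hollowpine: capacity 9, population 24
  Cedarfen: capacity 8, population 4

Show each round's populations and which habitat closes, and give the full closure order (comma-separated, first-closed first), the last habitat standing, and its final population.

Closure order: Hollowpine, Briarlake, Dunmere, Juniper, Cedarfen
Last habitat: Greywater with 77 animals

Round 1: Briarlake=17 Cedarfen=4 Dunmere=14 Greywater=8 Hollowpine=24 Juniper=10 → close Hollowpine (overflow 15)
  24÷5 = 4 each, +1 to first 4
Round 2: Briarlake=22 Cedarfen=9 Dunmere=19 Greywater=13 Juniper=14 → close Briarlake (overflow 14)
  22÷4 = 5 each, +1 to first 2
Round 3: Cedarfen=15 Dunmere=25 Greywater=18 Juniper=19 → close Dunmere (overflow 11)
  25÷3 = 8 each, +1 to first 1
Round 4: Cedarfen=24 Greywater=26 Juniper=27 → close Juniper (overflow 19)
  27÷2 = 13 each, +1 to first 1
Round 5: Cedarfen=38 Greywater=39 → close Cedarfen (overflow 30)
  38÷1 = 38 each, +1 to first 0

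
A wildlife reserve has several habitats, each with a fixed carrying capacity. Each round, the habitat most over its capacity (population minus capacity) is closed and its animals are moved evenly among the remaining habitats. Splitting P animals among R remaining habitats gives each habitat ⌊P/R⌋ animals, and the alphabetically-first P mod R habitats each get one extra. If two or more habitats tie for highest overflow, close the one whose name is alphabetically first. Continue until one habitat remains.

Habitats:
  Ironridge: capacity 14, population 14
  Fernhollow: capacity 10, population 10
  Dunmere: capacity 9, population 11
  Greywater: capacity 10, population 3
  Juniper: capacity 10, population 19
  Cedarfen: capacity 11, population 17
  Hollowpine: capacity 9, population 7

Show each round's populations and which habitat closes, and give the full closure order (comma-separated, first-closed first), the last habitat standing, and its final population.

Closure order: Juniper, Cedarfen, Dunmere, Fernhollow, Ironridge, Hollowpine
Last habitat: Greywater with 81 animals

Round 1: Cedarfen=17 Dunmere=11 Fernhollow=10 Greywater=3 Hollowpine=7 Ironridge=14 Juniper=19 → close Juniper (overflow 9)
  19÷6 = 3 each, +1 to first 1
Round 2: Cedarfen=21 Dunmere=14 Fernhollow=13 Greywater=6 Hollowpine=10 Ironridge=17 → close Cedarfen (overflow 10)
  21÷5 = 4 each, +1 to first 1
Round 3: Dunmere=19 Fernhollow=17 Greywater=10 Hollowpine=14 Ironridge=21 → close Dunmere (overflow 10)
  19÷4 = 4 each, +1 to first 3
Round 4: Fernhollow=22 Greywater=15 Hollowpine=19 Ironridge=25 → close Fernhollow (overflow 12)
  22÷3 = 7 each, +1 to first 1
Round 5: Greywater=23 Hollowpine=26 Ironridge=32 → close Ironridge (overflow 18)
  32÷2 = 16 each, +1 to first 0
Round 6: Greywater=39 Hollowpine=42 → close Hollowpine (overflow 33)
  42÷1 = 42 each, +1 to first 0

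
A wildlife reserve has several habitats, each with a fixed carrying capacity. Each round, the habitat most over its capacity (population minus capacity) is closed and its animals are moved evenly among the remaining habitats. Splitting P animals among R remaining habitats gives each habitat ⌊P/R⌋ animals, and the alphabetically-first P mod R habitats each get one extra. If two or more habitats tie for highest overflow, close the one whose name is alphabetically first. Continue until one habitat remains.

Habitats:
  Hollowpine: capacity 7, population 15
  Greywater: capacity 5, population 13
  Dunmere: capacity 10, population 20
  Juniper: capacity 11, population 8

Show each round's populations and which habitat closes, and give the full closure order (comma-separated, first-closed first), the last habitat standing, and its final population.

Closure order: Dunmere, Greywater, Hollowpine
Last habitat: Juniper with 56 animals

Round 1: Dunmere=20 Greywater=13 Hollowpine=15 Juniper=8 → close Dunmere (overflow 10)
  20÷3 = 6 each, +1 to first 2
Round 2: Greywater=20 Hollowpine=22 Juniper=14 → close Greywater (overflow 15)
  20÷2 = 10 each, +1 to first 0
Round 3: Hollowpine=32 Juniper=24 → close Hollowpine (overflow 25)
  32÷1 = 32 each, +1 to first 0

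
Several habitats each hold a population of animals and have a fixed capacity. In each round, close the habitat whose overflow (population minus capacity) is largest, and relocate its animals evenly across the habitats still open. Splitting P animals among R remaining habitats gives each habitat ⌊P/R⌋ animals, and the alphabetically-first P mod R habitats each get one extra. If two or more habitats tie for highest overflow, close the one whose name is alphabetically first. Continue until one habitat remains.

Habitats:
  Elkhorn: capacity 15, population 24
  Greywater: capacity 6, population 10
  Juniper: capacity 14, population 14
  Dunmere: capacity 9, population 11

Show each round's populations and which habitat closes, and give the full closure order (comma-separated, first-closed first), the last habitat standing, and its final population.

Closure order: Elkhorn, Greywater, Dunmere
Last habitat: Juniper with 59 animals

Round 1: Dunmere=11 Elkhorn=24 Greywater=10 Juniper=14 → close Elkhorn (overflow 9)
  24÷3 = 8 each, +1 to first 0
Round 2: Dunmere=19 Greywater=18 Juniper=22 → close Greywater (overflow 12)
  18÷2 = 9 each, +1 to first 0
Round 3: Dunmere=28 Juniper=31 → close Dunmere (overflow 19)
  28÷1 = 28 each, +1 to first 0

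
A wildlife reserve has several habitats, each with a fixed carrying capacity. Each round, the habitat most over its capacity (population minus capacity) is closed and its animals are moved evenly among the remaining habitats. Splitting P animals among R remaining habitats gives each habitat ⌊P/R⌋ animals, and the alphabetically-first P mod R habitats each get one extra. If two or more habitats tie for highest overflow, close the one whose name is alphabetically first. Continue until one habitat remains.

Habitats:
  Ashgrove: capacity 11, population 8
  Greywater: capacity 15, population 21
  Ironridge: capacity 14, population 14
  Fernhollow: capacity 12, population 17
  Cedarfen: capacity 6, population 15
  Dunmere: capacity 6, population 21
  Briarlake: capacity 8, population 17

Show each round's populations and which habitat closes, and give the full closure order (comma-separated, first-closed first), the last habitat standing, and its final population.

Round 1: Ashgrove=8 Briarlake=17 Cedarfen=15 Dunmere=21 Fernhollow=17 Greywater=21 Ironridge=14 → close Dunmere (overflow 15)
  21÷6 = 3 each, +1 to first 3
Round 2: Ashgrove=12 Briarlake=21 Cedarfen=19 Fernhollow=20 Greywater=24 Ironridge=17 → close Briarlake (overflow 13)
  21÷5 = 4 each, +1 to first 1
Round 3: Ashgrove=17 Cedarfen=23 Fernhollow=24 Greywater=28 Ironridge=21 → close Cedarfen (overflow 17)
  23÷4 = 5 each, +1 to first 3
Round 4: Ashgrove=23 Fernhollow=30 Greywater=34 Ironridge=26 → close Greywater (overflow 19)
  34÷3 = 11 each, +1 to first 1
Round 5: Ashgrove=35 Fernhollow=41 Ironridge=37 → close Fernhollow (overflow 29)
  41÷2 = 20 each, +1 to first 1
Round 6: Ashgrove=56 Ironridge=57 → close Ashgrove (overflow 45)
  56÷1 = 56 each, +1 to first 0

Closure order: Dunmere, Briarlake, Cedarfen, Greywater, Fernhollow, Ashgrove
Last habitat: Ironridge with 113 animals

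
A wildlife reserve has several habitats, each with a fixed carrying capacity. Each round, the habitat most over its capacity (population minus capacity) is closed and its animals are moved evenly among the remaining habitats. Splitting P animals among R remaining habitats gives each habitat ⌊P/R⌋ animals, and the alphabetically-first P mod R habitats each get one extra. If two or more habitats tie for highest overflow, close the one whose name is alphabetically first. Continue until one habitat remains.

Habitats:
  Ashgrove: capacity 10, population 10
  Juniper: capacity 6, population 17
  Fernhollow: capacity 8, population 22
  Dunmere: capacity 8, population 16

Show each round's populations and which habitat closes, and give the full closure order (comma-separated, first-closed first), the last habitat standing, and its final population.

Round 1: Ashgrove=10 Dunmere=16 Fernhollow=22 Juniper=17 → close Fernhollow (overflow 14)
  22÷3 = 7 each, +1 to first 1
Round 2: Ashgrove=18 Dunmere=23 Juniper=24 → close Juniper (overflow 18)
  24÷2 = 12 each, +1 to first 0
Round 3: Ashgrove=30 Dunmere=35 → close Dunmere (overflow 27)
  35÷1 = 35 each, +1 to first 0

Closure order: Fernhollow, Juniper, Dunmere
Last habitat: Ashgrove with 65 animals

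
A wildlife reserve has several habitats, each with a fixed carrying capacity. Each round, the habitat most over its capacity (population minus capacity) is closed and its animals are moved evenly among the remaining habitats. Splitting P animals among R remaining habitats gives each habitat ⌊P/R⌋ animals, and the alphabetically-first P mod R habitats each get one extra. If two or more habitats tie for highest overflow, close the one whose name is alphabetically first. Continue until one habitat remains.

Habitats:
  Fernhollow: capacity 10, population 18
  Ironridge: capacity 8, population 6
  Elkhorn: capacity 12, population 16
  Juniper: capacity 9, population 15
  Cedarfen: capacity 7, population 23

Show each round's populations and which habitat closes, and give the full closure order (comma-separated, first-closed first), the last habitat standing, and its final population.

Round 1: Cedarfen=23 Elkhorn=16 Fernhollow=18 Ironridge=6 Juniper=15 → close Cedarfen (overflow 16)
  23÷4 = 5 each, +1 to first 3
Round 2: Elkhorn=22 Fernhollow=24 Ironridge=12 Juniper=20 → close Fernhollow (overflow 14)
  24÷3 = 8 each, +1 to first 0
Round 3: Elkhorn=30 Ironridge=20 Juniper=28 → close Juniper (overflow 19)
  28÷2 = 14 each, +1 to first 0
Round 4: Elkhorn=44 Ironridge=34 → close Elkhorn (overflow 32)
  44÷1 = 44 each, +1 to first 0

Closure order: Cedarfen, Fernhollow, Juniper, Elkhorn
Last habitat: Ironridge with 78 animals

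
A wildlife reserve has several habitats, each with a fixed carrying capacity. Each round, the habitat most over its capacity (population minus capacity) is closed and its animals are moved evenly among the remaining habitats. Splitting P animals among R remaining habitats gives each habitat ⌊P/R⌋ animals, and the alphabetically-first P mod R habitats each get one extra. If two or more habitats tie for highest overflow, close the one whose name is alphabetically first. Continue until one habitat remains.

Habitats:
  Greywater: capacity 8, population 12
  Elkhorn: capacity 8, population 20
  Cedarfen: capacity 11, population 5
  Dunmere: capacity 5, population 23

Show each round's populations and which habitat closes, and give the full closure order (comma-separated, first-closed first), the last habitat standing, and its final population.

Closure order: Dunmere, Elkhorn, Greywater
Last habitat: Cedarfen with 60 animals

Round 1: Cedarfen=5 Dunmere=23 Elkhorn=20 Greywater=12 → close Dunmere (overflow 18)
  23÷3 = 7 each, +1 to first 2
Round 2: Cedarfen=13 Elkhorn=28 Greywater=19 → close Elkhorn (overflow 20)
  28÷2 = 14 each, +1 to first 0
Round 3: Cedarfen=27 Greywater=33 → close Greywater (overflow 25)
  33÷1 = 33 each, +1 to first 0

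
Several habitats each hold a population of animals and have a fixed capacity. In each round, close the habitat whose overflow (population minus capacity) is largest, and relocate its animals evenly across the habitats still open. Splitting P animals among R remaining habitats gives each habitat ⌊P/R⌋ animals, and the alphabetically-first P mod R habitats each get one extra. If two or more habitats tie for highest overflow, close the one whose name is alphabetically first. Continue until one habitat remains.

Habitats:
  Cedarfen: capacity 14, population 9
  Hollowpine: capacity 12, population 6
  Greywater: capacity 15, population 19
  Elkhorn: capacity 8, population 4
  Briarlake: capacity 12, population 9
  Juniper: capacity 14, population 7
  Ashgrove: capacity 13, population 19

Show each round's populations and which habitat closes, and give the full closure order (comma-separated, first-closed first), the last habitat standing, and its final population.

Closure order: Ashgrove, Greywater, Briarlake, Cedarfen, Elkhorn, Hollowpine
Last habitat: Juniper with 73 animals

Round 1: Ashgrove=19 Briarlake=9 Cedarfen=9 Elkhorn=4 Greywater=19 Hollowpine=6 Juniper=7 → close Ashgrove (overflow 6)
  19÷6 = 3 each, +1 to first 1
Round 2: Briarlake=13 Cedarfen=12 Elkhorn=7 Greywater=22 Hollowpine=9 Juniper=10 → close Greywater (overflow 7)
  22÷5 = 4 each, +1 to first 2
Round 3: Briarlake=18 Cedarfen=17 Elkhorn=11 Hollowpine=13 Juniper=14 → close Briarlake (overflow 6)
  18÷4 = 4 each, +1 to first 2
Round 4: Cedarfen=22 Elkhorn=16 Hollowpine=17 Juniper=18 → close Cedarfen (overflow 8)
  22÷3 = 7 each, +1 to first 1
Round 5: Elkhorn=24 Hollowpine=24 Juniper=25 → close Elkhorn (overflow 16)
  24÷2 = 12 each, +1 to first 0
Round 6: Hollowpine=36 Juniper=37 → close Hollowpine (overflow 24)
  36÷1 = 36 each, +1 to first 0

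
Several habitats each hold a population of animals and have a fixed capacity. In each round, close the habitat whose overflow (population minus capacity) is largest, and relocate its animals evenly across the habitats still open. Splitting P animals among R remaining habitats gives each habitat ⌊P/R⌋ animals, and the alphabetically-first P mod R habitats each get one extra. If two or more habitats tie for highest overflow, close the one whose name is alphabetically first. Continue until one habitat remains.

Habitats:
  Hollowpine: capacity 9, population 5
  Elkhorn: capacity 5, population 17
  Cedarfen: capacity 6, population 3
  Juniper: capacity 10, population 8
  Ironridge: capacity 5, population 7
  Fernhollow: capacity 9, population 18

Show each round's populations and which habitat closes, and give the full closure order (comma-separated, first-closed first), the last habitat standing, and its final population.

Closure order: Elkhorn, Fernhollow, Ironridge, Cedarfen, Juniper
Last habitat: Hollowpine with 58 animals

Round 1: Cedarfen=3 Elkhorn=17 Fernhollow=18 Hollowpine=5 Ironridge=7 Juniper=8 → close Elkhorn (overflow 12)
  17÷5 = 3 each, +1 to first 2
Round 2: Cedarfen=7 Fernhollow=22 Hollowpine=8 Ironridge=10 Juniper=11 → close Fernhollow (overflow 13)
  22÷4 = 5 each, +1 to first 2
Round 3: Cedarfen=13 Hollowpine=14 Ironridge=15 Juniper=16 → close Ironridge (overflow 10)
  15÷3 = 5 each, +1 to first 0
Round 4: Cedarfen=18 Hollowpine=19 Juniper=21 → close Cedarfen (overflow 12)
  18÷2 = 9 each, +1 to first 0
Round 5: Hollowpine=28 Juniper=30 → close Juniper (overflow 20)
  30÷1 = 30 each, +1 to first 0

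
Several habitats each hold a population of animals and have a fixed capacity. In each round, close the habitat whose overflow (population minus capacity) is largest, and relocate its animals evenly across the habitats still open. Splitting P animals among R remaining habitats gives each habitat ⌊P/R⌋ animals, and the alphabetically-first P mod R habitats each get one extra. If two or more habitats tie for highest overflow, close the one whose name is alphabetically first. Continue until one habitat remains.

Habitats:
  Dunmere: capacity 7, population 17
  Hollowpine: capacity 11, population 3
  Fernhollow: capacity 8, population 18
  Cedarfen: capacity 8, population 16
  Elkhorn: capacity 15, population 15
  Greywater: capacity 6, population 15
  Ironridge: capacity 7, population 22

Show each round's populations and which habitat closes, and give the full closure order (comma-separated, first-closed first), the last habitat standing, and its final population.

Closure order: Ironridge, Dunmere, Fernhollow, Cedarfen, Greywater, Elkhorn
Last habitat: Hollowpine with 106 animals

Round 1: Cedarfen=16 Dunmere=17 Elkhorn=15 Fernhollow=18 Greywater=15 Hollowpine=3 Ironridge=22 → close Ironridge (overflow 15)
  22÷6 = 3 each, +1 to first 4
Round 2: Cedarfen=20 Dunmere=21 Elkhorn=19 Fernhollow=22 Greywater=18 Hollowpine=6 → close Dunmere (overflow 14)
  21÷5 = 4 each, +1 to first 1
Round 3: Cedarfen=25 Elkhorn=23 Fernhollow=26 Greywater=22 Hollowpine=10 → close Fernhollow (overflow 18)
  26÷4 = 6 each, +1 to first 2
Round 4: Cedarfen=32 Elkhorn=30 Greywater=28 Hollowpine=16 → close Cedarfen (overflow 24)
  32÷3 = 10 each, +1 to first 2
Round 5: Elkhorn=41 Greywater=39 Hollowpine=26 → close Greywater (overflow 33)
  39÷2 = 19 each, +1 to first 1
Round 6: Elkhorn=61 Hollowpine=45 → close Elkhorn (overflow 46)
  61÷1 = 61 each, +1 to first 0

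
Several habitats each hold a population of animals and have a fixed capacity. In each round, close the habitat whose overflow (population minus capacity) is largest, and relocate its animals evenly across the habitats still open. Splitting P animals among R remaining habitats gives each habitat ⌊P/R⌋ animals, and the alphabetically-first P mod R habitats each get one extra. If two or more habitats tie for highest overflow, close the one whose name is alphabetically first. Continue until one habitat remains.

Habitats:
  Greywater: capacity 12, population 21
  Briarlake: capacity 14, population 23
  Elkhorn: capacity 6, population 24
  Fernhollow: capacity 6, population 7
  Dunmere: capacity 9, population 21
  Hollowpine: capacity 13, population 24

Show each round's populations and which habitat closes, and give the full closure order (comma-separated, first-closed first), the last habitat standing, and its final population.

Round 1: Briarlake=23 Dunmere=21 Elkhorn=24 Fernhollow=7 Greywater=21 Hollowpine=24 → close Elkhorn (overflow 18)
  24÷5 = 4 each, +1 to first 4
Round 2: Briarlake=28 Dunmere=26 Fernhollow=12 Greywater=26 Hollowpine=28 → close Dunmere (overflow 17)
  26÷4 = 6 each, +1 to first 2
Round 3: Briarlake=35 Fernhollow=19 Greywater=32 Hollowpine=34 → close Briarlake (overflow 21)
  35÷3 = 11 each, +1 to first 2
Round 4: Fernhollow=31 Greywater=44 Hollowpine=45 → close Greywater (overflow 32)
  44÷2 = 22 each, +1 to first 0
Round 5: Fernhollow=53 Hollowpine=67 → close Hollowpine (overflow 54)
  67÷1 = 67 each, +1 to first 0

Closure order: Elkhorn, Dunmere, Briarlake, Greywater, Hollowpine
Last habitat: Fernhollow with 120 animals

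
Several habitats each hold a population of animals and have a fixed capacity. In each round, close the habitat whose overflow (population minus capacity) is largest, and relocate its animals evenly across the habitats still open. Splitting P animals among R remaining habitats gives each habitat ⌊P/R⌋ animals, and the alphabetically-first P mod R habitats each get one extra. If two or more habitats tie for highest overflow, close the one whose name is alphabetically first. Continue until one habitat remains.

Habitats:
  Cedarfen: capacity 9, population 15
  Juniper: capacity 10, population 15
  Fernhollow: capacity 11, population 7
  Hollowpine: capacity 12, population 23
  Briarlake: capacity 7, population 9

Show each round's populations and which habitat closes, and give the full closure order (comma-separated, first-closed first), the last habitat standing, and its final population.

Closure order: Hollowpine, Cedarfen, Juniper, Briarlake
Last habitat: Fernhollow with 69 animals

Round 1: Briarlake=9 Cedarfen=15 Fernhollow=7 Hollowpine=23 Juniper=15 → close Hollowpine (overflow 11)
  23÷4 = 5 each, +1 to first 3
Round 2: Briarlake=15 Cedarfen=21 Fernhollow=13 Juniper=20 → close Cedarfen (overflow 12)
  21÷3 = 7 each, +1 to first 0
Round 3: Briarlake=22 Fernhollow=20 Juniper=27 → close Juniper (overflow 17)
  27÷2 = 13 each, +1 to first 1
Round 4: Briarlake=36 Fernhollow=33 → close Briarlake (overflow 29)
  36÷1 = 36 each, +1 to first 0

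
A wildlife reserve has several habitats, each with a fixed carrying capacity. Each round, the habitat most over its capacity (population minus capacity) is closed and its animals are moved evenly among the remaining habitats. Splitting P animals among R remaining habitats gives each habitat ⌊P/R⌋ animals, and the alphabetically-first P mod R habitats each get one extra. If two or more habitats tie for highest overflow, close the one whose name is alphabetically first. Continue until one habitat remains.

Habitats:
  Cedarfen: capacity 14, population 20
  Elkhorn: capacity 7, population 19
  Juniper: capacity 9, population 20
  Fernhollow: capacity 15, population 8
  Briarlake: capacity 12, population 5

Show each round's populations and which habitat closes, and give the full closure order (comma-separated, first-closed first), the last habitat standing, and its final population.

Closure order: Elkhorn, Juniper, Cedarfen, Briarlake
Last habitat: Fernhollow with 72 animals

Round 1: Briarlake=5 Cedarfen=20 Elkhorn=19 Fernhollow=8 Juniper=20 → close Elkhorn (overflow 12)
  19÷4 = 4 each, +1 to first 3
Round 2: Briarlake=10 Cedarfen=25 Fernhollow=13 Juniper=24 → close Juniper (overflow 15)
  24÷3 = 8 each, +1 to first 0
Round 3: Briarlake=18 Cedarfen=33 Fernhollow=21 → close Cedarfen (overflow 19)
  33÷2 = 16 each, +1 to first 1
Round 4: Briarlake=35 Fernhollow=37 → close Briarlake (overflow 23)
  35÷1 = 35 each, +1 to first 0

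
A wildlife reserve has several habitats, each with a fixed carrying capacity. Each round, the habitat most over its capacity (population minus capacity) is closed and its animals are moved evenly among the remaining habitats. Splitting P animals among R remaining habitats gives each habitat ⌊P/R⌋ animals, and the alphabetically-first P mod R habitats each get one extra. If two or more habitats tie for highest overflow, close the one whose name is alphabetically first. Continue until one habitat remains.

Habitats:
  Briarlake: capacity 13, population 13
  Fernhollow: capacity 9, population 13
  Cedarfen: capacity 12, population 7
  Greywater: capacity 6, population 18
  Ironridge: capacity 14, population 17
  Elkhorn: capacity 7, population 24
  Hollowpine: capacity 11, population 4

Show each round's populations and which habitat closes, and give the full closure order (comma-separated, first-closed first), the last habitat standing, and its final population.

Round 1: Briarlake=13 Cedarfen=7 Elkhorn=24 Fernhollow=13 Greywater=18 Hollowpine=4 Ironridge=17 → close Elkhorn (overflow 17)
  24÷6 = 4 each, +1 to first 0
Round 2: Briarlake=17 Cedarfen=11 Fernhollow=17 Greywater=22 Hollowpine=8 Ironridge=21 → close Greywater (overflow 16)
  22÷5 = 4 each, +1 to first 2
Round 3: Briarlake=22 Cedarfen=16 Fernhollow=21 Hollowpine=12 Ironridge=25 → close Fernhollow (overflow 12)
  21÷4 = 5 each, +1 to first 1
Round 4: Briarlake=28 Cedarfen=21 Hollowpine=17 Ironridge=30 → close Ironridge (overflow 16)
  30÷3 = 10 each, +1 to first 0
Round 5: Briarlake=38 Cedarfen=31 Hollowpine=27 → close Briarlake (overflow 25)
  38÷2 = 19 each, +1 to first 0
Round 6: Cedarfen=50 Hollowpine=46 → close Cedarfen (overflow 38)
  50÷1 = 50 each, +1 to first 0

Closure order: Elkhorn, Greywater, Fernhollow, Ironridge, Briarlake, Cedarfen
Last habitat: Hollowpine with 96 animals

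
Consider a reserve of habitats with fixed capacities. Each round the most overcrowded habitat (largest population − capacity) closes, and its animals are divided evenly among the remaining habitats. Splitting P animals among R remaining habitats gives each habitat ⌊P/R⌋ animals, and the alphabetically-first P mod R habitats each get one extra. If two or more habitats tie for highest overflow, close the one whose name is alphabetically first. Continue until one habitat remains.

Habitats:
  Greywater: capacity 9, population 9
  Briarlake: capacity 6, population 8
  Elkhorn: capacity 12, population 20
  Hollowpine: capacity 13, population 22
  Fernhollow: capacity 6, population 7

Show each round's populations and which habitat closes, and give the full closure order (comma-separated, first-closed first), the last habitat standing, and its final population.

Round 1: Briarlake=8 Elkhorn=20 Fernhollow=7 Greywater=9 Hollowpine=22 → close Hollowpine (overflow 9)
  22÷4 = 5 each, +1 to first 2
Round 2: Briarlake=14 Elkhorn=26 Fernhollow=12 Greywater=14 → close Elkhorn (overflow 14)
  26÷3 = 8 each, +1 to first 2
Round 3: Briarlake=23 Fernhollow=21 Greywater=22 → close Briarlake (overflow 17)
  23÷2 = 11 each, +1 to first 1
Round 4: Fernhollow=33 Greywater=33 → close Fernhollow (overflow 27)
  33÷1 = 33 each, +1 to first 0

Closure order: Hollowpine, Elkhorn, Briarlake, Fernhollow
Last habitat: Greywater with 66 animals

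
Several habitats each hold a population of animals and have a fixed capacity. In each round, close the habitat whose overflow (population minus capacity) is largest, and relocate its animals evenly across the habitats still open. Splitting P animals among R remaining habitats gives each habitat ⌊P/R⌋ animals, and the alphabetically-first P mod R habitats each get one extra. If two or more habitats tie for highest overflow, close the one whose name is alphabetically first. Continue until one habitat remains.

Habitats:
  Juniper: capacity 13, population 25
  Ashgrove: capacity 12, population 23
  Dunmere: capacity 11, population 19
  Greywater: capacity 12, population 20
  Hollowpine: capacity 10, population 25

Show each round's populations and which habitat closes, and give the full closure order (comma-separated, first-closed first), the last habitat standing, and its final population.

Round 1: Ashgrove=23 Dunmere=19 Greywater=20 Hollowpine=25 Juniper=25 → close Hollowpine (overflow 15)
  25÷4 = 6 each, +1 to first 1
Round 2: Ashgrove=30 Dunmere=25 Greywater=26 Juniper=31 → close Ashgrove (overflow 18)
  30÷3 = 10 each, +1 to first 0
Round 3: Dunmere=35 Greywater=36 Juniper=41 → close Juniper (overflow 28)
  41÷2 = 20 each, +1 to first 1
Round 4: Dunmere=56 Greywater=56 → close Dunmere (overflow 45)
  56÷1 = 56 each, +1 to first 0

Closure order: Hollowpine, Ashgrove, Juniper, Dunmere
Last habitat: Greywater with 112 animals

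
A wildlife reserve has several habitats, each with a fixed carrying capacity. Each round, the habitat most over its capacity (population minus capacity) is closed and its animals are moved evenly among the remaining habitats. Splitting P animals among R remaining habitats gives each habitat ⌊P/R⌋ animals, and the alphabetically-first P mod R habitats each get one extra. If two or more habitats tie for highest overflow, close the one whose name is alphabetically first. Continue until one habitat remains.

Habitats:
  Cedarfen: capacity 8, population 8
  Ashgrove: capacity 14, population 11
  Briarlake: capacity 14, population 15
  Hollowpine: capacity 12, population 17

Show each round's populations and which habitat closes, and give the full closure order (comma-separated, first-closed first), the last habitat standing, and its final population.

Closure order: Hollowpine, Briarlake, Cedarfen
Last habitat: Ashgrove with 51 animals

Round 1: Ashgrove=11 Briarlake=15 Cedarfen=8 Hollowpine=17 → close Hollowpine (overflow 5)
  17÷3 = 5 each, +1 to first 2
Round 2: Ashgrove=17 Briarlake=21 Cedarfen=13 → close Briarlake (overflow 7)
  21÷2 = 10 each, +1 to first 1
Round 3: Ashgrove=28 Cedarfen=23 → close Cedarfen (overflow 15)
  23÷1 = 23 each, +1 to first 0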